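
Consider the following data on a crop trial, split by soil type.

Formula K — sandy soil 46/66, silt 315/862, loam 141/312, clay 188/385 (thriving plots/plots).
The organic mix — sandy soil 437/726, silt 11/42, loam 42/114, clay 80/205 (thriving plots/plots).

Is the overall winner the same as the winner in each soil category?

Sandy soil: Formula K 46/66 = 69.7%, the organic mix 437/726 = 60.2% → Formula K
Silt: Formula K 315/862 = 36.5%, the organic mix 11/42 = 26.2% → Formula K
Loam: Formula K 141/312 = 45.2%, the organic mix 42/114 = 36.8% → Formula K
Clay: Formula K 188/385 = 48.8%, the organic mix 80/205 = 39.0% → Formula K
Overall: Formula K 690/1625 = 42.5%, the organic mix 570/1087 = 52.4% → the organic mix
Formula K wins each soil group but the organic mix wins overall — the comparison reverses. Formula K's plots skew toward silt, which has a lower base rate.

No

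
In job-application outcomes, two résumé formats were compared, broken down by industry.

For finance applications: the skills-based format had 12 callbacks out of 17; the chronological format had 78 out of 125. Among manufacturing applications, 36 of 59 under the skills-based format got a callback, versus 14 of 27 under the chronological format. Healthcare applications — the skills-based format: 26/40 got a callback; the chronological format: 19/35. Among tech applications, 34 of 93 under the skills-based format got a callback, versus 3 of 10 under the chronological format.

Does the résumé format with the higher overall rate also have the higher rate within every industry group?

No

Finance: the skills-based format 12/17 = 70.6%, the chronological format 78/125 = 62.4% → the skills-based format
Manufacturing: the skills-based format 36/59 = 61.0%, the chronological format 14/27 = 51.9% → the skills-based format
Healthcare: the skills-based format 26/40 = 65.0%, the chronological format 19/35 = 54.3% → the skills-based format
Tech: the skills-based format 34/93 = 36.6%, the chronological format 3/10 = 30.0% → the skills-based format
Overall: the skills-based format 108/209 = 51.7%, the chronological format 114/197 = 57.9% → the chronological format
The skills-based format wins each industry group but the chronological format wins overall — the comparison reverses. The skills-based format's applications skew toward tech, which has a lower base rate.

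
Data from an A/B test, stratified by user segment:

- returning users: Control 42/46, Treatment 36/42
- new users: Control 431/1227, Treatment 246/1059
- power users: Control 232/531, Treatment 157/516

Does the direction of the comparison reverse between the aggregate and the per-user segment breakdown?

No

Returning users: Control 42/46 = 91.3%, Treatment 36/42 = 85.7% → Control
New users: Control 431/1227 = 35.1%, Treatment 246/1059 = 23.2% → Control
Power users: Control 232/531 = 43.7%, Treatment 157/516 = 30.4% → Control
Overall: Control 705/1804 = 39.1%, Treatment 439/1617 = 27.1% → Control
Control wins overall and in every user group — no reversal.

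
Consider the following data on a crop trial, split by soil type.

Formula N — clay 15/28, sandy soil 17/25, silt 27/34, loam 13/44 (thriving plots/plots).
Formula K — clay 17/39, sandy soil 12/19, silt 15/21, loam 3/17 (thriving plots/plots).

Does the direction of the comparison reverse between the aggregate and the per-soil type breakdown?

Clay: Formula N 15/28 = 53.6%, Formula K 17/39 = 43.6% → Formula N
Sandy soil: Formula N 17/25 = 68.0%, Formula K 12/19 = 63.2% → Formula N
Silt: Formula N 27/34 = 79.4%, Formula K 15/21 = 71.4% → Formula N
Loam: Formula N 13/44 = 29.5%, Formula K 3/17 = 17.6% → Formula N
Overall: Formula N 72/131 = 55.0%, Formula K 47/96 = 49.0% → Formula N
Formula N wins overall and in every soil group — no reversal.

No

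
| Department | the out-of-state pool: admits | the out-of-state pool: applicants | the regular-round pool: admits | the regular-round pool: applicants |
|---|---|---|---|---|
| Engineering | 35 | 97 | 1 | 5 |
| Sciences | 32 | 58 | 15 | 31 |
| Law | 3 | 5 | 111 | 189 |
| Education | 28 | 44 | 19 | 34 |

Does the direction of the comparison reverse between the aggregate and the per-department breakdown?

Yes

Engineering: the out-of-state pool 35/97 = 36.1%, the regular-round pool 1/5 = 20.0% → the out-of-state pool
Sciences: the out-of-state pool 32/58 = 55.2%, the regular-round pool 15/31 = 48.4% → the out-of-state pool
Law: the out-of-state pool 3/5 = 60.0%, the regular-round pool 111/189 = 58.7% → the out-of-state pool
Education: the out-of-state pool 28/44 = 63.6%, the regular-round pool 19/34 = 55.9% → the out-of-state pool
Overall: the out-of-state pool 98/204 = 48.0%, the regular-round pool 146/259 = 56.4% → the regular-round pool
The out-of-state pool wins each department group but the regular-round pool wins overall — the comparison reverses. The out-of-state pool's applicants skew toward Engineering, which has a lower base rate.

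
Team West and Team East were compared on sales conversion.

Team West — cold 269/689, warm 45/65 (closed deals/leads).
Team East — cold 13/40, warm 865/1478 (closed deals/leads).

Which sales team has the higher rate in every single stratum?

Cold: Team West 269/689 = 39.0%, Team East 13/40 = 32.5% → Team West
Warm: Team West 45/65 = 69.2%, Team East 865/1478 = 58.5% → Team West
Team West has the higher rate in both groups.

Team West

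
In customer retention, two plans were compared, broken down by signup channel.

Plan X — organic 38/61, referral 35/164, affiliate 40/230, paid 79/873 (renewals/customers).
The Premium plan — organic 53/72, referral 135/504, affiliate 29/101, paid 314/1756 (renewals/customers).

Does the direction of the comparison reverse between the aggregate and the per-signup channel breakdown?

Organic: Plan X 38/61 = 62.3%, the Premium plan 53/72 = 73.6% → the Premium plan
Referral: Plan X 35/164 = 21.3%, the Premium plan 135/504 = 26.8% → the Premium plan
Affiliate: Plan X 40/230 = 17.4%, the Premium plan 29/101 = 28.7% → the Premium plan
Paid: Plan X 79/873 = 9.0%, the Premium plan 314/1756 = 17.9% → the Premium plan
Overall: Plan X 192/1328 = 14.5%, the Premium plan 531/2433 = 21.8% → the Premium plan
The Premium plan wins overall and in every signup group — no reversal.

No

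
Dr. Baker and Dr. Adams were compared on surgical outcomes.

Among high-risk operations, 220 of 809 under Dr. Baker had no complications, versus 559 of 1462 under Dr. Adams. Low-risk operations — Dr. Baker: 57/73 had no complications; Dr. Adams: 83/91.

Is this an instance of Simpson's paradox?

High-risk: Dr. Baker 220/809 = 27.2%, Dr. Adams 559/1462 = 38.2% → Dr. Adams
Low-risk: Dr. Baker 57/73 = 78.1%, Dr. Adams 83/91 = 91.2% → Dr. Adams
Overall: Dr. Baker 277/882 = 31.4%, Dr. Adams 642/1553 = 41.3% → Dr. Adams
Dr. Adams wins overall and in every patient risk group — no reversal.

No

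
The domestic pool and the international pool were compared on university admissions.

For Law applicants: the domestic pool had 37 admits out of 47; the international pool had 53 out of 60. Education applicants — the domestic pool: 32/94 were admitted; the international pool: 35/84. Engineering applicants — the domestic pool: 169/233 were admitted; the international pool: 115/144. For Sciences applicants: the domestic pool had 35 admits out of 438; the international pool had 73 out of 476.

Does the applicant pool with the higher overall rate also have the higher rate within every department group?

Law: the domestic pool 37/47 = 78.7%, the international pool 53/60 = 88.3% → the international pool
Education: the domestic pool 32/94 = 34.0%, the international pool 35/84 = 41.7% → the international pool
Engineering: the domestic pool 169/233 = 72.5%, the international pool 115/144 = 79.9% → the international pool
Sciences: the domestic pool 35/438 = 8.0%, the international pool 73/476 = 15.3% → the international pool
Overall: the domestic pool 273/812 = 33.6%, the international pool 276/764 = 36.1% → the international pool
The international pool wins overall and in every department group — no reversal.

Yes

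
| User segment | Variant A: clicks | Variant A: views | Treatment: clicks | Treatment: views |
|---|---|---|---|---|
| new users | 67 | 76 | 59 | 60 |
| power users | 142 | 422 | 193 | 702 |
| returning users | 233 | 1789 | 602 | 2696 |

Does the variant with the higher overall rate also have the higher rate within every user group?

No

New users: Variant A 67/76 = 88.2%, Treatment 59/60 = 98.3% → Treatment
Power users: Variant A 142/422 = 33.6%, Treatment 193/702 = 27.5% → Variant A
Returning users: Variant A 233/1789 = 13.0%, Treatment 602/2696 = 22.3% → Treatment
Overall: Variant A 442/2287 = 19.3%, Treatment 854/3458 = 24.7% → Treatment
Neither sweeps: Variant A wins 1 of 3 groups, Treatment wins 2. Treatment wins overall but not every group — no Simpson reversal.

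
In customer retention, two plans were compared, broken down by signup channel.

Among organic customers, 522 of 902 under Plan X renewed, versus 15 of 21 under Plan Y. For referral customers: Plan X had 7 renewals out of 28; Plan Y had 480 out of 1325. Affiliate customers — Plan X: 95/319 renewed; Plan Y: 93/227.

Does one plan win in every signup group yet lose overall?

Organic: Plan X 522/902 = 57.9%, Plan Y 15/21 = 71.4% → Plan Y
Referral: Plan X 7/28 = 25.0%, Plan Y 480/1325 = 36.2% → Plan Y
Affiliate: Plan X 95/319 = 29.8%, Plan Y 93/227 = 41.0% → Plan Y
Overall: Plan X 624/1249 = 50.0%, Plan Y 588/1573 = 37.4% → Plan X
Plan Y wins each signup group but Plan X wins overall — the comparison reverses. Plan Y's customers skew toward referral, which has a lower base rate.

Yes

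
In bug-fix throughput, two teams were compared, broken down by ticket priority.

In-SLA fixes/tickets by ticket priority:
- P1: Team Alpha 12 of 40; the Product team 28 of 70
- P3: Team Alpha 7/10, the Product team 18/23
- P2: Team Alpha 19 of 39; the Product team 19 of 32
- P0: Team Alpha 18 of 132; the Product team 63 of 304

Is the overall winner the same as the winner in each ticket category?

Yes

P1: Team Alpha 12/40 = 30.0%, the Product team 28/70 = 40.0% → the Product team
P3: Team Alpha 7/10 = 70.0%, the Product team 18/23 = 78.3% → the Product team
P2: Team Alpha 19/39 = 48.7%, the Product team 19/32 = 59.4% → the Product team
P0: Team Alpha 18/132 = 13.6%, the Product team 63/304 = 20.7% → the Product team
Overall: Team Alpha 56/221 = 25.3%, the Product team 128/429 = 29.8% → the Product team
The Product team wins overall and in every ticket group — no reversal.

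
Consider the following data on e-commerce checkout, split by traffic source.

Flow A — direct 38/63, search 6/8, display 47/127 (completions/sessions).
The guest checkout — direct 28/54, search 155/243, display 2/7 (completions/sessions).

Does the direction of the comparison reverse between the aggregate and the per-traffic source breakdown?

Direct: Flow A 38/63 = 60.3%, the guest checkout 28/54 = 51.9% → Flow A
Search: Flow A 6/8 = 75.0%, the guest checkout 155/243 = 63.8% → Flow A
Display: Flow A 47/127 = 37.0%, the guest checkout 2/7 = 28.6% → Flow A
Overall: Flow A 91/198 = 46.0%, the guest checkout 185/304 = 60.9% → the guest checkout
Flow A wins each traffic group but the guest checkout wins overall — the comparison reverses. Flow A's sessions skew toward display, which has a lower base rate.

Yes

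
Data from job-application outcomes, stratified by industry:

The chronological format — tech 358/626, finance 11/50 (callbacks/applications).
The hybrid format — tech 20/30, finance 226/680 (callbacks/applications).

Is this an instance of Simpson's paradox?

Yes

Tech: the chronological format 358/626 = 57.2%, the hybrid format 20/30 = 66.7% → the hybrid format
Finance: the chronological format 11/50 = 22.0%, the hybrid format 226/680 = 33.2% → the hybrid format
Overall: the chronological format 369/676 = 54.6%, the hybrid format 246/710 = 34.6% → the chronological format
The hybrid format wins each industry group but the chronological format wins overall — the comparison reverses. The hybrid format's applications skew toward finance, which has a lower base rate.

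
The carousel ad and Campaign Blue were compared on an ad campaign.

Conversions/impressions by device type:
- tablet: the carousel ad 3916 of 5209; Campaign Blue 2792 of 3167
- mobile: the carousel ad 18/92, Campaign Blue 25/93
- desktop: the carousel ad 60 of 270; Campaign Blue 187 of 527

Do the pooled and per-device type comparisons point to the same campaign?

Yes

Tablet: the carousel ad 3916/5209 = 75.2%, Campaign Blue 2792/3167 = 88.2% → Campaign Blue
Mobile: the carousel ad 18/92 = 19.6%, Campaign Blue 25/93 = 26.9% → Campaign Blue
Desktop: the carousel ad 60/270 = 22.2%, Campaign Blue 187/527 = 35.5% → Campaign Blue
Overall: the carousel ad 3994/5571 = 71.7%, Campaign Blue 3004/3787 = 79.3% → Campaign Blue
Campaign Blue wins overall and in every device group — no reversal.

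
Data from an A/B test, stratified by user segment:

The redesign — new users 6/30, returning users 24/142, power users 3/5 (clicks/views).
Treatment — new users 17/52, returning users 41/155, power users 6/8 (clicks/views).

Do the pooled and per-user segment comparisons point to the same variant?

New users: the redesign 6/30 = 20.0%, Treatment 17/52 = 32.7% → Treatment
Returning users: the redesign 24/142 = 16.9%, Treatment 41/155 = 26.5% → Treatment
Power users: the redesign 3/5 = 60.0%, Treatment 6/8 = 75.0% → Treatment
Overall: the redesign 33/177 = 18.6%, Treatment 64/215 = 29.8% → Treatment
Treatment wins overall and in every user group — no reversal.

Yes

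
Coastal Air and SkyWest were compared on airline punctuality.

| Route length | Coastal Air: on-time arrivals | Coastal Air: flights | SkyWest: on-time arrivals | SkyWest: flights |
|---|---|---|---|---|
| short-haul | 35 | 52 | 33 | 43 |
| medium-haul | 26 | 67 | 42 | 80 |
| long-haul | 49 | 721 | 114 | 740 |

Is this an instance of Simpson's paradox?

No

Short-haul: Coastal Air 35/52 = 67.3%, SkyWest 33/43 = 76.7% → SkyWest
Medium-haul: Coastal Air 26/67 = 38.8%, SkyWest 42/80 = 52.5% → SkyWest
Long-haul: Coastal Air 49/721 = 6.8%, SkyWest 114/740 = 15.4% → SkyWest
Overall: Coastal Air 110/840 = 13.1%, SkyWest 189/863 = 21.9% → SkyWest
SkyWest wins overall and in every route group — no reversal.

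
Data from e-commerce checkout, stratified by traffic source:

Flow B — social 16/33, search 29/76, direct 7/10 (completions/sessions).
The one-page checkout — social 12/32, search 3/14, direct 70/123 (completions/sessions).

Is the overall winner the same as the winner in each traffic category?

No

Social: Flow B 16/33 = 48.5%, the one-page checkout 12/32 = 37.5% → Flow B
Search: Flow B 29/76 = 38.2%, the one-page checkout 3/14 = 21.4% → Flow B
Direct: Flow B 7/10 = 70.0%, the one-page checkout 70/123 = 56.9% → Flow B
Overall: Flow B 52/119 = 43.7%, the one-page checkout 85/169 = 50.3% → the one-page checkout
Flow B wins each traffic group but the one-page checkout wins overall — the comparison reverses. Flow B's sessions skew toward search, which has a lower base rate.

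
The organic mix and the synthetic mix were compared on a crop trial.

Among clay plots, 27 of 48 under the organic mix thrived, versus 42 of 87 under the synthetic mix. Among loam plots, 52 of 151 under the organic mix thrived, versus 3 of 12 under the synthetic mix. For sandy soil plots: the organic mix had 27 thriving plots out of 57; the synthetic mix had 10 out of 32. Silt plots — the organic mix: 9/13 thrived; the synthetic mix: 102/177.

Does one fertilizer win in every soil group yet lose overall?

Clay: the organic mix 27/48 = 56.2%, the synthetic mix 42/87 = 48.3% → the organic mix
Loam: the organic mix 52/151 = 34.4%, the synthetic mix 3/12 = 25.0% → the organic mix
Sandy soil: the organic mix 27/57 = 47.4%, the synthetic mix 10/32 = 31.2% → the organic mix
Silt: the organic mix 9/13 = 69.2%, the synthetic mix 102/177 = 57.6% → the organic mix
Overall: the organic mix 115/269 = 42.8%, the synthetic mix 157/308 = 51.0% → the synthetic mix
The organic mix wins each soil group but the synthetic mix wins overall — the comparison reverses. The organic mix's plots skew toward loam, which has a lower base rate.

Yes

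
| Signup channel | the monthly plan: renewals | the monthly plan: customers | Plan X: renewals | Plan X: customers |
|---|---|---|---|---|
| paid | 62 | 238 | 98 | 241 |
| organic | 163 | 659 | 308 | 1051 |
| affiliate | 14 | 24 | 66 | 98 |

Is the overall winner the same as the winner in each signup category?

Yes

Paid: the monthly plan 62/238 = 26.1%, Plan X 98/241 = 40.7% → Plan X
Organic: the monthly plan 163/659 = 24.7%, Plan X 308/1051 = 29.3% → Plan X
Affiliate: the monthly plan 14/24 = 58.3%, Plan X 66/98 = 67.3% → Plan X
Overall: the monthly plan 239/921 = 26.0%, Plan X 472/1390 = 34.0% → Plan X
Plan X wins overall and in every signup group — no reversal.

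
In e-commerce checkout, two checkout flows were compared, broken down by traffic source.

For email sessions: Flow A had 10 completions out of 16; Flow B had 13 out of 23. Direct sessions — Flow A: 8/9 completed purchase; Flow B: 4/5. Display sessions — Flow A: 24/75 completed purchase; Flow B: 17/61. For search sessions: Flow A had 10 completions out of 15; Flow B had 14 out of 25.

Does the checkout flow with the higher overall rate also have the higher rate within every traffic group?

Yes

Email: Flow A 10/16 = 62.5%, Flow B 13/23 = 56.5% → Flow A
Direct: Flow A 8/9 = 88.9%, Flow B 4/5 = 80.0% → Flow A
Display: Flow A 24/75 = 32.0%, Flow B 17/61 = 27.9% → Flow A
Search: Flow A 10/15 = 66.7%, Flow B 14/25 = 56.0% → Flow A
Overall: Flow A 52/115 = 45.2%, Flow B 48/114 = 42.1% → Flow A
Flow A wins overall and in every traffic group — no reversal.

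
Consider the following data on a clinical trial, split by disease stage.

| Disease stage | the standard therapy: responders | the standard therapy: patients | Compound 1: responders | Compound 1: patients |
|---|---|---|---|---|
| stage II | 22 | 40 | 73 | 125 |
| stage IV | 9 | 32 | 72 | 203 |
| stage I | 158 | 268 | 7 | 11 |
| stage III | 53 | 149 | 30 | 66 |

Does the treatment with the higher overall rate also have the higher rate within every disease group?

No

Stage II: the standard therapy 22/40 = 55.0%, Compound 1 73/125 = 58.4% → Compound 1
Stage IV: the standard therapy 9/32 = 28.1%, Compound 1 72/203 = 35.5% → Compound 1
Stage I: the standard therapy 158/268 = 59.0%, Compound 1 7/11 = 63.6% → Compound 1
Stage III: the standard therapy 53/149 = 35.6%, Compound 1 30/66 = 45.5% → Compound 1
Overall: the standard therapy 242/489 = 49.5%, Compound 1 182/405 = 44.9% → the standard therapy
Compound 1 wins each disease group but the standard therapy wins overall — the comparison reverses. Compound 1's patients skew toward stage IV, which has a lower base rate.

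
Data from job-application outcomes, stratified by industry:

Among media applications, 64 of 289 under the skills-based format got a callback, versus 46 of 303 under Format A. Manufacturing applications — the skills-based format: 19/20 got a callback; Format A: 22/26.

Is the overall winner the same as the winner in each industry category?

Media: the skills-based format 64/289 = 22.1%, Format A 46/303 = 15.2% → the skills-based format
Manufacturing: the skills-based format 19/20 = 95.0%, Format A 22/26 = 84.6% → the skills-based format
Overall: the skills-based format 83/309 = 26.9%, Format A 68/329 = 20.7% → the skills-based format
The skills-based format wins overall and in every industry group — no reversal.

Yes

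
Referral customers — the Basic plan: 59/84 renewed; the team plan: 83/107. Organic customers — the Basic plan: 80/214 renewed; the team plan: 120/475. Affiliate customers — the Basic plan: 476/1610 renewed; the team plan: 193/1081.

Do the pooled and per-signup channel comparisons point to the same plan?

No

Referral: the Basic plan 59/84 = 70.2%, the team plan 83/107 = 77.6% → the team plan
Organic: the Basic plan 80/214 = 37.4%, the team plan 120/475 = 25.3% → the Basic plan
Affiliate: the Basic plan 476/1610 = 29.6%, the team plan 193/1081 = 17.9% → the Basic plan
Overall: the Basic plan 615/1908 = 32.2%, the team plan 396/1663 = 23.8% → the Basic plan
Neither sweeps: the Basic plan wins 2 of 3 groups, the team plan wins 1. The Basic plan wins overall but not every group — no Simpson reversal.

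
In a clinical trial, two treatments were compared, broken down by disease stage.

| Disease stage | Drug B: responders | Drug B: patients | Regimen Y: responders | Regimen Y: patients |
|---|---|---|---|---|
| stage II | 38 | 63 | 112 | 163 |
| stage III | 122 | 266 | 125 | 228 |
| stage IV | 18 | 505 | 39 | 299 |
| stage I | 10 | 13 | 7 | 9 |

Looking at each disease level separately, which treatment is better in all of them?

Regimen Y

Stage II: Drug B 38/63 = 60.3%, Regimen Y 112/163 = 68.7% → Regimen Y
Stage III: Drug B 122/266 = 45.9%, Regimen Y 125/228 = 54.8% → Regimen Y
Stage IV: Drug B 18/505 = 3.6%, Regimen Y 39/299 = 13.0% → Regimen Y
Stage I: Drug B 10/13 = 76.9%, Regimen Y 7/9 = 77.8% → Regimen Y
Regimen Y has the higher rate in all 4 groups.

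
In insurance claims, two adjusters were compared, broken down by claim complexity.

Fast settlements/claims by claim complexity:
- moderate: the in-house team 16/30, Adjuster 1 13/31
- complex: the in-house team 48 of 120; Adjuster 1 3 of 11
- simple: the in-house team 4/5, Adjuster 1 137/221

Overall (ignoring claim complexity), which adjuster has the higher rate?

Adjuster 1

Moderate: the in-house team 16/30 = 53.3%, Adjuster 1 13/31 = 41.9% → the in-house team
Complex: the in-house team 48/120 = 40.0%, Adjuster 1 3/11 = 27.3% → the in-house team
Simple: the in-house team 4/5 = 80.0%, Adjuster 1 137/221 = 62.0% → the in-house team
Overall: the in-house team 68/155 = 43.9%, Adjuster 1 153/263 = 58.2% → Adjuster 1
(The in-house team wins every claim group but Adjuster 1 wins overall — the in-house team's claims skew toward the low-rate complex group.)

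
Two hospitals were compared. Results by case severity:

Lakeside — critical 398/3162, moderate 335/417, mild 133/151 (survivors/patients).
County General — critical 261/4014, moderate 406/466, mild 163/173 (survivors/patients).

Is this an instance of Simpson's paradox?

Critical: Lakeside 398/3162 = 12.6%, County General 261/4014 = 6.5% → Lakeside
Moderate: Lakeside 335/417 = 80.3%, County General 406/466 = 87.1% → County General
Mild: Lakeside 133/151 = 88.1%, County General 163/173 = 94.2% → County General
Overall: Lakeside 866/3730 = 23.2%, County General 830/4653 = 17.8% → Lakeside
Neither sweeps: Lakeside wins 1 of 3 groups, County General wins 2. Lakeside wins overall but not every group — no Simpson reversal.

No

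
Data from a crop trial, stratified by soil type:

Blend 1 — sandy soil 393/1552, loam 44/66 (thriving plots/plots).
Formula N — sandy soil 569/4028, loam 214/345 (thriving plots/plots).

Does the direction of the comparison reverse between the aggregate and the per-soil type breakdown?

Sandy soil: Blend 1 393/1552 = 25.3%, Formula N 569/4028 = 14.1% → Blend 1
Loam: Blend 1 44/66 = 66.7%, Formula N 214/345 = 62.0% → Blend 1
Overall: Blend 1 437/1618 = 27.0%, Formula N 783/4373 = 17.9% → Blend 1
Blend 1 wins overall and in every soil group — no reversal.

No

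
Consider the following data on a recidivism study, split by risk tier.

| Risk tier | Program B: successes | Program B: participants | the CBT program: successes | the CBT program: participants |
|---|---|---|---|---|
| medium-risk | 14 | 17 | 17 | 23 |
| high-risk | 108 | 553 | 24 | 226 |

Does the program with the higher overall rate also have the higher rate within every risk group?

Medium-risk: Program B 14/17 = 82.4%, the CBT program 17/23 = 73.9% → Program B
High-risk: Program B 108/553 = 19.5%, the CBT program 24/226 = 10.6% → Program B
Overall: Program B 122/570 = 21.4%, the CBT program 41/249 = 16.5% → Program B
Program B wins overall and in every risk group — no reversal.

Yes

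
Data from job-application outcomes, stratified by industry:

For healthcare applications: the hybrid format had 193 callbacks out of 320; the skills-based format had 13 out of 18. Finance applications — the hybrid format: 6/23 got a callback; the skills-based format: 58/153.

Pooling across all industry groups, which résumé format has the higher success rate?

Healthcare: the hybrid format 193/320 = 60.3%, the skills-based format 13/18 = 72.2% → the skills-based format
Finance: the hybrid format 6/23 = 26.1%, the skills-based format 58/153 = 37.9% → the skills-based format
Overall: the hybrid format 199/343 = 58.0%, the skills-based format 71/171 = 41.5% → the hybrid format
(The skills-based format wins every industry group but the hybrid format wins overall — the skills-based format's applications skew toward the low-rate finance group.)

the hybrid format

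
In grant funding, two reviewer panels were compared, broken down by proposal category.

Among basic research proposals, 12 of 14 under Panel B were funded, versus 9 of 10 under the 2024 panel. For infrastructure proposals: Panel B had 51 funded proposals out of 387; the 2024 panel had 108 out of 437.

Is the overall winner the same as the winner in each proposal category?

Basic research: Panel B 12/14 = 85.7%, the 2024 panel 9/10 = 90.0% → the 2024 panel
Infrastructure: Panel B 51/387 = 13.2%, the 2024 panel 108/437 = 24.7% → the 2024 panel
Overall: Panel B 63/401 = 15.7%, the 2024 panel 117/447 = 26.2% → the 2024 panel
The 2024 panel wins overall and in every proposal group — no reversal.

Yes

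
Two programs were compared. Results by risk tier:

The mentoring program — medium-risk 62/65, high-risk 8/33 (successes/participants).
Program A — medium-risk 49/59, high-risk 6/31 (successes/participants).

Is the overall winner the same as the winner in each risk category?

Medium-risk: the mentoring program 62/65 = 95.4%, Program A 49/59 = 83.1% → the mentoring program
High-risk: the mentoring program 8/33 = 24.2%, Program A 6/31 = 19.4% → the mentoring program
Overall: the mentoring program 70/98 = 71.4%, Program A 55/90 = 61.1% → the mentoring program
The mentoring program wins overall and in every risk group — no reversal.

Yes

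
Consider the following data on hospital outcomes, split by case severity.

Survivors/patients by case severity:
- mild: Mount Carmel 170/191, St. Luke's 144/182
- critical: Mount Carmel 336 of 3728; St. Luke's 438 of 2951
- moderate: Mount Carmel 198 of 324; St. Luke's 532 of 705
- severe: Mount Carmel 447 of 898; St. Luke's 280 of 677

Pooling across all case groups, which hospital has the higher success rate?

Mild: Mount Carmel 170/191 = 89.0%, St. Luke's 144/182 = 79.1% → Mount Carmel
Critical: Mount Carmel 336/3728 = 9.0%, St. Luke's 438/2951 = 14.8% → St. Luke's
Moderate: Mount Carmel 198/324 = 61.1%, St. Luke's 532/705 = 75.5% → St. Luke's
Severe: Mount Carmel 447/898 = 49.8%, St. Luke's 280/677 = 41.4% → Mount Carmel
Overall: Mount Carmel 1151/5141 = 22.4%, St. Luke's 1394/4515 = 30.9% → St. Luke's
(Neither sweeps every case group, but St. Luke's has the higher pooled rate.)

St. Luke's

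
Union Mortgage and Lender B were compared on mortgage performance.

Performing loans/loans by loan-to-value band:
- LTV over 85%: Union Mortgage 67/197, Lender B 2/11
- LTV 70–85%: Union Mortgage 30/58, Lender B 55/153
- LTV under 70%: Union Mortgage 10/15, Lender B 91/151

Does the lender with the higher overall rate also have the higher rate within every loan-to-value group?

No

LTV over 85%: Union Mortgage 67/197 = 34.0%, Lender B 2/11 = 18.2% → Union Mortgage
LTV 70–85%: Union Mortgage 30/58 = 51.7%, Lender B 55/153 = 35.9% → Union Mortgage
LTV under 70%: Union Mortgage 10/15 = 66.7%, Lender B 91/151 = 60.3% → Union Mortgage
Overall: Union Mortgage 107/270 = 39.6%, Lender B 148/315 = 47.0% → Lender B
Union Mortgage wins each loan-to-value group but Lender B wins overall — the comparison reverses. Union Mortgage's loans skew toward LTV over 85%, which has a lower base rate.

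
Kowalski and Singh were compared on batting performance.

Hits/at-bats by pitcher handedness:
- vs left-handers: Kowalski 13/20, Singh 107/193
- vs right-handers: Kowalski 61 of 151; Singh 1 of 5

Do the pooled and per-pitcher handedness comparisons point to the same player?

Vs left-handers: Kowalski 13/20 = 65.0%, Singh 107/193 = 55.4% → Kowalski
Vs right-handers: Kowalski 61/151 = 40.4%, Singh 1/5 = 20.0% → Kowalski
Overall: Kowalski 74/171 = 43.3%, Singh 108/198 = 54.5% → Singh
Kowalski wins each pitcher group but Singh wins overall — the comparison reverses. Kowalski's at-bats skew toward vs right-handers, which has a lower base rate.

No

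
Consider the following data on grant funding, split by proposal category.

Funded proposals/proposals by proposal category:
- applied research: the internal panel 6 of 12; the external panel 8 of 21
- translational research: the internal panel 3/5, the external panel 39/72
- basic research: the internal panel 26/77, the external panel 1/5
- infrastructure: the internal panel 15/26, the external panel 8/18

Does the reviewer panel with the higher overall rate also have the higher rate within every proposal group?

No

Applied research: the internal panel 6/12 = 50.0%, the external panel 8/21 = 38.1% → the internal panel
Translational research: the internal panel 3/5 = 60.0%, the external panel 39/72 = 54.2% → the internal panel
Basic research: the internal panel 26/77 = 33.8%, the external panel 1/5 = 20.0% → the internal panel
Infrastructure: the internal panel 15/26 = 57.7%, the external panel 8/18 = 44.4% → the internal panel
Overall: the internal panel 50/120 = 41.7%, the external panel 56/116 = 48.3% → the external panel
The internal panel wins each proposal group but the external panel wins overall — the comparison reverses. The internal panel's proposals skew toward basic research, which has a lower base rate.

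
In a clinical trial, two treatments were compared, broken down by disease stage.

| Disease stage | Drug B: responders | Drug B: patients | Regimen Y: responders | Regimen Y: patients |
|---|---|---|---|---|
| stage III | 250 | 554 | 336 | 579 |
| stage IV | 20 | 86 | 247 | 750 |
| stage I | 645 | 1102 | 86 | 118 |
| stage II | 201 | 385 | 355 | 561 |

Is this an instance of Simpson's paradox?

Yes

Stage III: Drug B 250/554 = 45.1%, Regimen Y 336/579 = 58.0% → Regimen Y
Stage IV: Drug B 20/86 = 23.3%, Regimen Y 247/750 = 32.9% → Regimen Y
Stage I: Drug B 645/1102 = 58.5%, Regimen Y 86/118 = 72.9% → Regimen Y
Stage II: Drug B 201/385 = 52.2%, Regimen Y 355/561 = 63.3% → Regimen Y
Overall: Drug B 1116/2127 = 52.5%, Regimen Y 1024/2008 = 51.0% → Drug B
Regimen Y wins each disease group but Drug B wins overall — the comparison reverses. Regimen Y's patients skew toward stage IV, which has a lower base rate.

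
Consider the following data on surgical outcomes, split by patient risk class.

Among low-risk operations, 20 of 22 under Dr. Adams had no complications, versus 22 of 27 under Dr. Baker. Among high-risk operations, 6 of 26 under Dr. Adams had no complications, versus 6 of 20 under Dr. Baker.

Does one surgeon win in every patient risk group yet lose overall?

Low-risk: Dr. Adams 20/22 = 90.9%, Dr. Baker 22/27 = 81.5% → Dr. Adams
High-risk: Dr. Adams 6/26 = 23.1%, Dr. Baker 6/20 = 30.0% → Dr. Baker
Overall: Dr. Adams 26/48 = 54.2%, Dr. Baker 28/47 = 59.6% → Dr. Baker
Neither sweeps: Dr. Adams wins 1 of 2 groups, Dr. Baker wins 1. Dr. Baker wins overall but not every group — no Simpson reversal.

No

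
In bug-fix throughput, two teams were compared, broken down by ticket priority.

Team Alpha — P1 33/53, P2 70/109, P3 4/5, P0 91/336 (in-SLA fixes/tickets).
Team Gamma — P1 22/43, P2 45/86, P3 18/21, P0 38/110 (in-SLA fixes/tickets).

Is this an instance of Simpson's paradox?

No

P1: Team Alpha 33/53 = 62.3%, Team Gamma 22/43 = 51.2% → Team Alpha
P2: Team Alpha 70/109 = 64.2%, Team Gamma 45/86 = 52.3% → Team Alpha
P3: Team Alpha 4/5 = 80.0%, Team Gamma 18/21 = 85.7% → Team Gamma
P0: Team Alpha 91/336 = 27.1%, Team Gamma 38/110 = 34.5% → Team Gamma
Overall: Team Alpha 198/503 = 39.4%, Team Gamma 123/260 = 47.3% → Team Gamma
Neither sweeps: Team Alpha wins 2 of 4 groups, Team Gamma wins 2. Team Gamma wins overall but not every group — no Simpson reversal.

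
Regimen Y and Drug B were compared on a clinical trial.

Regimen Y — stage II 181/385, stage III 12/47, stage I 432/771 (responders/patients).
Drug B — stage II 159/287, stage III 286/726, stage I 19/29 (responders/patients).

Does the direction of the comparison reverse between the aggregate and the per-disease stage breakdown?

Stage II: Regimen Y 181/385 = 47.0%, Drug B 159/287 = 55.4% → Drug B
Stage III: Regimen Y 12/47 = 25.5%, Drug B 286/726 = 39.4% → Drug B
Stage I: Regimen Y 432/771 = 56.0%, Drug B 19/29 = 65.5% → Drug B
Overall: Regimen Y 625/1203 = 52.0%, Drug B 464/1042 = 44.5% → Regimen Y
Drug B wins each disease group but Regimen Y wins overall — the comparison reverses. Drug B's patients skew toward stage III, which has a lower base rate.

Yes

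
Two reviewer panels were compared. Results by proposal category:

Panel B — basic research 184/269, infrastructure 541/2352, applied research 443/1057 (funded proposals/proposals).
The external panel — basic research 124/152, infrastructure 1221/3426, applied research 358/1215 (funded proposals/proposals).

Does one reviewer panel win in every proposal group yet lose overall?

Basic research: Panel B 184/269 = 68.4%, the external panel 124/152 = 81.6% → the external panel
Infrastructure: Panel B 541/2352 = 23.0%, the external panel 1221/3426 = 35.6% → the external panel
Applied research: Panel B 443/1057 = 41.9%, the external panel 358/1215 = 29.5% → Panel B
Overall: Panel B 1168/3678 = 31.8%, the external panel 1703/4793 = 35.5% → the external panel
Neither sweeps: Panel B wins 1 of 3 groups, the external panel wins 2. The external panel wins overall but not every group — no Simpson reversal.

No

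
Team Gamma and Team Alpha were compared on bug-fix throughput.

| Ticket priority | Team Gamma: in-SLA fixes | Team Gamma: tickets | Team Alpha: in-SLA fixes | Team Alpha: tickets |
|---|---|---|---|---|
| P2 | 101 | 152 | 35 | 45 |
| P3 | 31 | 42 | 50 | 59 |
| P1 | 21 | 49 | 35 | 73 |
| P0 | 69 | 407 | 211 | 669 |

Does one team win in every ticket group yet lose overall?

P2: Team Gamma 101/152 = 66.4%, Team Alpha 35/45 = 77.8% → Team Alpha
P3: Team Gamma 31/42 = 73.8%, Team Alpha 50/59 = 84.7% → Team Alpha
P1: Team Gamma 21/49 = 42.9%, Team Alpha 35/73 = 47.9% → Team Alpha
P0: Team Gamma 69/407 = 17.0%, Team Alpha 211/669 = 31.5% → Team Alpha
Overall: Team Gamma 222/650 = 34.2%, Team Alpha 331/846 = 39.1% → Team Alpha
Team Alpha wins overall and in every ticket group — no reversal.

No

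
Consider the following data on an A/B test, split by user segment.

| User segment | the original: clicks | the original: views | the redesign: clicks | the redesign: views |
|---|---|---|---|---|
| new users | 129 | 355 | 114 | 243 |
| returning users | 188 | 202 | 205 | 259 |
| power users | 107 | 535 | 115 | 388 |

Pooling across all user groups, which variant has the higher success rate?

the redesign

New users: the original 129/355 = 36.3%, the redesign 114/243 = 46.9% → the redesign
Returning users: the original 188/202 = 93.1%, the redesign 205/259 = 79.2% → the original
Power users: the original 107/535 = 20.0%, the redesign 115/388 = 29.6% → the redesign
Overall: the original 424/1092 = 38.8%, the redesign 434/890 = 48.8% → the redesign
(Neither sweeps every user group, but the redesign has the higher pooled rate.)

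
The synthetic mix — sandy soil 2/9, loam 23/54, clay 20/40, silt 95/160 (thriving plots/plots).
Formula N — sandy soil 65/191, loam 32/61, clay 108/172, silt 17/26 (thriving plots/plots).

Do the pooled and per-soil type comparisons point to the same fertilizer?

No

Sandy soil: the synthetic mix 2/9 = 22.2%, Formula N 65/191 = 34.0% → Formula N
Loam: the synthetic mix 23/54 = 42.6%, Formula N 32/61 = 52.5% → Formula N
Clay: the synthetic mix 20/40 = 50.0%, Formula N 108/172 = 62.8% → Formula N
Silt: the synthetic mix 95/160 = 59.4%, Formula N 17/26 = 65.4% → Formula N
Overall: the synthetic mix 140/263 = 53.2%, Formula N 222/450 = 49.3% → the synthetic mix
Formula N wins each soil group but the synthetic mix wins overall — the comparison reverses. Formula N's plots skew toward sandy soil, which has a lower base rate.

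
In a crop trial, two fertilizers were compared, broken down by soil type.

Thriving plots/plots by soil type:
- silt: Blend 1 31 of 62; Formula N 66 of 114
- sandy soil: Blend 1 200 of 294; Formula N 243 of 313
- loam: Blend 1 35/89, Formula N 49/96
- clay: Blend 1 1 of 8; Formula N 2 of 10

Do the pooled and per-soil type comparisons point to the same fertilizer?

Silt: Blend 1 31/62 = 50.0%, Formula N 66/114 = 57.9% → Formula N
Sandy soil: Blend 1 200/294 = 68.0%, Formula N 243/313 = 77.6% → Formula N
Loam: Blend 1 35/89 = 39.3%, Formula N 49/96 = 51.0% → Formula N
Clay: Blend 1 1/8 = 12.5%, Formula N 2/10 = 20.0% → Formula N
Overall: Blend 1 267/453 = 58.9%, Formula N 360/533 = 67.5% → Formula N
Formula N wins overall and in every soil group — no reversal.

Yes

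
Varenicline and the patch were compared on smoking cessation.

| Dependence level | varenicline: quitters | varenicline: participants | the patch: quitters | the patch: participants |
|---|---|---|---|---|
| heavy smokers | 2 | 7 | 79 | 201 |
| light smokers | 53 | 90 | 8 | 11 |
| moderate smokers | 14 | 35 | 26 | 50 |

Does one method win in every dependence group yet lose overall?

Yes

Heavy smokers: varenicline 2/7 = 28.6%, the patch 79/201 = 39.3% → the patch
Light smokers: varenicline 53/90 = 58.9%, the patch 8/11 = 72.7% → the patch
Moderate smokers: varenicline 14/35 = 40.0%, the patch 26/50 = 52.0% → the patch
Overall: varenicline 69/132 = 52.3%, the patch 113/262 = 43.1% → varenicline
The patch wins each dependence group but varenicline wins overall — the comparison reverses. The patch's participants skew toward heavy smokers, which has a lower base rate.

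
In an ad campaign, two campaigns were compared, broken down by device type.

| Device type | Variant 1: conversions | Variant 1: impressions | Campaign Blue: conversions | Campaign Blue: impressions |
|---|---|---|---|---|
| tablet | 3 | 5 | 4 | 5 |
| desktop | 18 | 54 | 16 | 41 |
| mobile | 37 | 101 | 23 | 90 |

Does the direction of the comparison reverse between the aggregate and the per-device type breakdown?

No

Tablet: Variant 1 3/5 = 60.0%, Campaign Blue 4/5 = 80.0% → Campaign Blue
Desktop: Variant 1 18/54 = 33.3%, Campaign Blue 16/41 = 39.0% → Campaign Blue
Mobile: Variant 1 37/101 = 36.6%, Campaign Blue 23/90 = 25.6% → Variant 1
Overall: Variant 1 58/160 = 36.2%, Campaign Blue 43/136 = 31.6% → Variant 1
Neither sweeps: Variant 1 wins 1 of 3 groups, Campaign Blue wins 2. Variant 1 wins overall but not every group — no Simpson reversal.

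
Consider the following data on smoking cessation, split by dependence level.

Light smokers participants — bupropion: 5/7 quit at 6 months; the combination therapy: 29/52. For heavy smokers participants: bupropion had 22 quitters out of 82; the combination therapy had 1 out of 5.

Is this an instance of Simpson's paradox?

Light smokers: bupropion 5/7 = 71.4%, the combination therapy 29/52 = 55.8% → bupropion
Heavy smokers: bupropion 22/82 = 26.8%, the combination therapy 1/5 = 20.0% → bupropion
Overall: bupropion 27/89 = 30.3%, the combination therapy 30/57 = 52.6% → the combination therapy
Bupropion wins each dependence group but the combination therapy wins overall — the comparison reverses. Bupropion's participants skew toward heavy smokers, which has a lower base rate.

Yes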